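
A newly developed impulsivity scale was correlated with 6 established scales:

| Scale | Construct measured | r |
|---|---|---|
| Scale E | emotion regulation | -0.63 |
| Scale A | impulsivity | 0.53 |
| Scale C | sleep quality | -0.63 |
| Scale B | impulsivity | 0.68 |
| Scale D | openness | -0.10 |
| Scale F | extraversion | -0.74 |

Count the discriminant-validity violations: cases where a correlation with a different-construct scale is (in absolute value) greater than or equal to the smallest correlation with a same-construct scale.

3

Convergent (same construct = impulsivity): Scale A, Scale B.
Smallest convergent = 0.53. Discriminant |r|: 0.63, 0.63, 0.10, 0.74; count ≥ 0.53 → 3.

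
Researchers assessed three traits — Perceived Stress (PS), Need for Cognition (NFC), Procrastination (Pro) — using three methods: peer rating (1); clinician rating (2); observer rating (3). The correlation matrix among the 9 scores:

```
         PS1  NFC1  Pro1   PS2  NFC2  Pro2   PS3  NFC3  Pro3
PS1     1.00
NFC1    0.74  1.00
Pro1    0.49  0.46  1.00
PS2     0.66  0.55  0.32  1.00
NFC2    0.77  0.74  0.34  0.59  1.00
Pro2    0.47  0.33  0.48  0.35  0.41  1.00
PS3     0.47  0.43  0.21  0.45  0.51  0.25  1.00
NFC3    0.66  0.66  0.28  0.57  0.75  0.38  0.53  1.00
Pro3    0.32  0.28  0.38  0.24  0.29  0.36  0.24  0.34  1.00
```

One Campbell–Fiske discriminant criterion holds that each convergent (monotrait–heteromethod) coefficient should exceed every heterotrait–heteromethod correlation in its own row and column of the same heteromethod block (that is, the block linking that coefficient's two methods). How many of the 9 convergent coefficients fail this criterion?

6

Checking each validity diagonal entry against its comparison values:
PS (methods 1·2): 0.66 vs {0.77, 0.55, 0.47, 0.32} → fail.
PS (methods 1·3): 0.47 vs {0.66, 0.43, 0.32, 0.21} → fail.
PS (methods 2·3): 0.45 vs {0.57, 0.51, 0.24, 0.25} → fail.
NFC (methods 1·2): 0.74 vs {0.55, 0.77, 0.33, 0.34} → fail.
NFC (methods 1·3): 0.66 vs {0.43, 0.66, 0.28, 0.28} → fail.
NFC (methods 2·3): 0.75 vs {0.51, 0.57, 0.29, 0.38} → pass.
Pro (methods 1·2): 0.48 vs {0.32, 0.47, 0.34, 0.33} → pass.
Pro (methods 1·3): 0.38 vs {0.21, 0.32, 0.28, 0.28} → pass.
Pro (methods 2·3): 0.36 vs {0.25, 0.24, 0.38, 0.29} → fail.
6 of 9 fail.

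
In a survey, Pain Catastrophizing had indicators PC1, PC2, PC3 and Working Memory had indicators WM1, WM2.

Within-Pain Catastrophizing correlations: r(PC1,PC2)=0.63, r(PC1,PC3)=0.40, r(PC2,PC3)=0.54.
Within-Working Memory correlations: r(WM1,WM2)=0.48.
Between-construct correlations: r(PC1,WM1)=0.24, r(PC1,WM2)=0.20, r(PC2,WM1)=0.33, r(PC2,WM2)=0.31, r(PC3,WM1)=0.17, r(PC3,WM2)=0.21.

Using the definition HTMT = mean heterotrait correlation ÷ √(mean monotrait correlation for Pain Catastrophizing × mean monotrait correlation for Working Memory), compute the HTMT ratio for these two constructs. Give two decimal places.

0.49

Between-construct mean = 1.46/6 = 0.2433.
Mean within-PC = 1.57/3 = 0.5233; mean within-WM = 0.48/1 = 0.4800.
Geometric mean = √(0.5233 × 0.4800) = 0.5012.
HTMT = 0.2433 / 0.5012 = 0.49.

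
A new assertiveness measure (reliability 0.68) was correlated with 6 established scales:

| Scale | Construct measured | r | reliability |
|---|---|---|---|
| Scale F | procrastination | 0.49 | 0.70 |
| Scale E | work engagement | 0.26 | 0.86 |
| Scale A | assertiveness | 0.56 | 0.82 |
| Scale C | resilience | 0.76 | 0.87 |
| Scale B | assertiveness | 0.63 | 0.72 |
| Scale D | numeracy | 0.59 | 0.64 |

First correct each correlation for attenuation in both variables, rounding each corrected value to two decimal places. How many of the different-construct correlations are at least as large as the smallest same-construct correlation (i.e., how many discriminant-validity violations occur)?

2

Disattenuated r (r / √(r_scale · r_new)):
  Scale F (disc): 0.49 / √(0.70·0.68) = 0.71
  Scale E (disc): 0.26 / √(0.86·0.68) = 0.34
  Scale A (conv): 0.56 / √(0.82·0.68) = 0.75
  Scale C (disc): 0.76 / √(0.87·0.68) = 0.99
  Scale B (conv): 0.63 / √(0.72·0.68) = 0.90
  Scale D (disc): 0.59 / √(0.64·0.68) = 0.89
Smallest convergent = 0.75. Discriminant values: 0.71, 0.34, 0.99, 0.89; count ≥ 0.75 → 2.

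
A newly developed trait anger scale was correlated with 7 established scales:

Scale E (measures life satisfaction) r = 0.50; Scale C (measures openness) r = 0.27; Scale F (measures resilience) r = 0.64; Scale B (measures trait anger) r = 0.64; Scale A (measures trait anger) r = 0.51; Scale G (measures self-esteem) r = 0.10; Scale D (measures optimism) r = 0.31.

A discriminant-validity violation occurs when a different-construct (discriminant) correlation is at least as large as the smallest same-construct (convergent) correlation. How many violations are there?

1

Convergent (same construct = trait anger): Scale B, Scale A.
Smallest convergent = 0.51. Discriminant values: 0.50, 0.27, 0.64, 0.10, 0.31; count ≥ 0.51 → 1.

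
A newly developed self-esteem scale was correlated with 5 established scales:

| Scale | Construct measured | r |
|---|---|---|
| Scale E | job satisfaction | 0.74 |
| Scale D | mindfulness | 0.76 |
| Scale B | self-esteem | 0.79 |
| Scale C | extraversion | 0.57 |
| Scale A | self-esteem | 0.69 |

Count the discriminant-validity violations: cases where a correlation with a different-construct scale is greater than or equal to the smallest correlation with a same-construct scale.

2

Convergent (same construct = self-esteem): Scale B, Scale A.
Smallest convergent = 0.69. Discriminant values: 0.74, 0.76, 0.57; count ≥ 0.69 → 2.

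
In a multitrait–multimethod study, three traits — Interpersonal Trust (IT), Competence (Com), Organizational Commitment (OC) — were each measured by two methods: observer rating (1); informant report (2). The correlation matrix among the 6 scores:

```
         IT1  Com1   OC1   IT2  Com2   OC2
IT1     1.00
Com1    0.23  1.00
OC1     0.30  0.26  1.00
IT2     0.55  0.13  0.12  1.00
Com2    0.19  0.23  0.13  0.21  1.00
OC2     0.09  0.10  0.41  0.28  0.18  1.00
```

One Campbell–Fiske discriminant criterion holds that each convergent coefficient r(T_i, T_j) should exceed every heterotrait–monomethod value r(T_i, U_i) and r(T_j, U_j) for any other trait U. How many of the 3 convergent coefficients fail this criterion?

Each convergent coefficient versus the relevant comparison correlations:
IT (methods 1·2): 0.55 vs {0.23, 0.21, 0.30, 0.28} → pass.
Com (methods 1·2): 0.23 vs {0.23, 0.21, 0.26, 0.18} → fail.
OC (methods 1·2): 0.41 vs {0.30, 0.28, 0.26, 0.18} → pass.
1 of 3 fail.

1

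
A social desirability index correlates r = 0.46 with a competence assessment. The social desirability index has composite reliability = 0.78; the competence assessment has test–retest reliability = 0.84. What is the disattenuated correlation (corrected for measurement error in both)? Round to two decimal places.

0.57

r_true = r_obs / √(r_xx · r_yy) = 0.46 / √(0.78 × 0.84) = 0.46 / √0.6552 = 0.46 / 0.8094 ≈ 0.57.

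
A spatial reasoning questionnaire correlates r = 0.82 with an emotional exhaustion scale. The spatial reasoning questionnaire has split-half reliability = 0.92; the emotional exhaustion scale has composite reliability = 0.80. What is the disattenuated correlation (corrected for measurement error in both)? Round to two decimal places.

r_true = r_obs / √(r_xx · r_yy) = 0.82 / √(0.92 × 0.80) = 0.82 / √0.7360 = 0.82 / 0.8579 ≈ 0.96.

0.96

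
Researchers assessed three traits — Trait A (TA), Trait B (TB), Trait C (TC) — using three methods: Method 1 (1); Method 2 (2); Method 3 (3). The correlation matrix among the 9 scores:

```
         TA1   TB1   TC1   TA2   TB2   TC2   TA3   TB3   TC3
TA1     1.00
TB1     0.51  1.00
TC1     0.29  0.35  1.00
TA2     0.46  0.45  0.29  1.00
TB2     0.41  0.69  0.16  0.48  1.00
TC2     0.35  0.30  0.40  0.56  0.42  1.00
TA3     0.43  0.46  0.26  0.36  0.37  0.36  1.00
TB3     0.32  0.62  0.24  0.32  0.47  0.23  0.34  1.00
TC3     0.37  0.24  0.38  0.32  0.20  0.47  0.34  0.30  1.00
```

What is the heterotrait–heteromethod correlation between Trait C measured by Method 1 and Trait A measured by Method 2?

0.29

Different traits and methods: r(TC1, TA2) = 0.29.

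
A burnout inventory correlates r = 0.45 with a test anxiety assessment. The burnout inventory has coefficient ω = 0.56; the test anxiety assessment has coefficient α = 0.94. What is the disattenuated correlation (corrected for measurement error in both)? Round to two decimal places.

0.62

r_true = r_obs / √(r_xx · r_yy) = 0.45 / √(0.56 × 0.94) = 0.45 / √0.5264 = 0.45 / 0.7255 ≈ 0.62.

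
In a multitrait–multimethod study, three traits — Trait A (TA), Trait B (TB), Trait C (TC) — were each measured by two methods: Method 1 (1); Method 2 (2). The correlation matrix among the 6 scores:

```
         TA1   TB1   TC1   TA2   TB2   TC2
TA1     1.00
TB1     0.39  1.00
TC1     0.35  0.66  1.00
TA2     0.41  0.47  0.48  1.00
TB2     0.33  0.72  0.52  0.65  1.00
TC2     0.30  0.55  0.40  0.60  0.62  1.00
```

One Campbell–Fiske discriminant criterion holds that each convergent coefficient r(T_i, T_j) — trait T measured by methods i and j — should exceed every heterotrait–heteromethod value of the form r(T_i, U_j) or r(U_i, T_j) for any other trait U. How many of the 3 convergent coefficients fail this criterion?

Each convergent coefficient versus the relevant comparison correlations:
TA (methods 1·2): 0.41 vs {0.33, 0.47, 0.30, 0.48} → fail.
TB (methods 1·2): 0.72 vs {0.47, 0.33, 0.55, 0.52} → pass.
TC (methods 1·2): 0.40 vs {0.48, 0.30, 0.52, 0.55} → fail.
2 of 3 fail.

2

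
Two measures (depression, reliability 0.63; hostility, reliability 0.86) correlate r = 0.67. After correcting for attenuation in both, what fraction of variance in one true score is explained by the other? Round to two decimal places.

0.83

Disattenuated r = 0.67 / √(0.63 × 0.86) = 0.67 / 0.7361 = 0.9102.
Shared true-score variance = 0.9102² = 0.8285 ≈ 0.83.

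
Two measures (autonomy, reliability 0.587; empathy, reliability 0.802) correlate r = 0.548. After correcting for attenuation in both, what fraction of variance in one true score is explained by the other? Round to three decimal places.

Disattenuated r = 0.548 / √(0.587 × 0.802) = 0.548 / 0.6861 = 0.7987.
Shared true-score variance = 0.7987² = 0.6379 ≈ 0.638.

0.638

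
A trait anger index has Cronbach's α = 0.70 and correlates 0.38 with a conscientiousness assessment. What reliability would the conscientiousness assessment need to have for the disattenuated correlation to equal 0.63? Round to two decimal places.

r_true = r_obs / √(r_xx · r_yy) ⇒ 0.63 = 0.38 / √(0.70 · r_yy).
√(0.70 · r_yy) = 0.38 / 0.63 = 0.6032; 0.70 · r_yy = 0.3639; r_yy = 0.3639 / 0.70 ≈ 0.52.

0.52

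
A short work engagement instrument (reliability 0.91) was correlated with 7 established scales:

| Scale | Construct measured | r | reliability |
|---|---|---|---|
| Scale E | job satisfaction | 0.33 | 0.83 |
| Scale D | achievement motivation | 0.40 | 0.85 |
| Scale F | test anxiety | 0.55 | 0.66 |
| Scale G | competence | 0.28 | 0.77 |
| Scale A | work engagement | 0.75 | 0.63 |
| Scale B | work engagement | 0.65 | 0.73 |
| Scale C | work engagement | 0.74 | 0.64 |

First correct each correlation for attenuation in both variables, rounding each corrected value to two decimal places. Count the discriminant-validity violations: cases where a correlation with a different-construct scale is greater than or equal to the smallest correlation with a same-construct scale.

Disattenuated r (r / √(r_scale · r_new)):
  Scale E (disc): 0.33 / √(0.83·0.91) = 0.38
  Scale D (disc): 0.40 / √(0.85·0.91) = 0.45
  Scale F (disc): 0.55 / √(0.66·0.91) = 0.71
  Scale G (disc): 0.28 / √(0.77·0.91) = 0.33
  Scale A (conv): 0.75 / √(0.63·0.91) = 0.99
  Scale B (conv): 0.65 / √(0.73·0.91) = 0.80
  Scale C (conv): 0.74 / √(0.64·0.91) = 0.97
Smallest convergent = 0.80. Discriminant values: 0.38, 0.45, 0.71, 0.33; count ≥ 0.80 → 0.

0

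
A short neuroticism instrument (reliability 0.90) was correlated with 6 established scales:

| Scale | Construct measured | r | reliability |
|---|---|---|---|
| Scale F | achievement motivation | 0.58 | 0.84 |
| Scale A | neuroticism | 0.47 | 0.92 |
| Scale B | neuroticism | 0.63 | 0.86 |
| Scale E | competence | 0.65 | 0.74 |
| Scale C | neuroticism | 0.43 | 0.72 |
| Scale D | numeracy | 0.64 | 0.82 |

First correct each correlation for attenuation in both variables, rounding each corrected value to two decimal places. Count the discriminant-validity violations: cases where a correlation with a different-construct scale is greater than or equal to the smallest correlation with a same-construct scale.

3

Disattenuated r (r / √(r_scale · r_new)):
  Scale F (disc): 0.58 / √(0.84·0.90) = 0.67
  Scale A (conv): 0.47 / √(0.92·0.90) = 0.52
  Scale B (conv): 0.63 / √(0.86·0.90) = 0.72
  Scale E (disc): 0.65 / √(0.74·0.90) = 0.80
  Scale C (conv): 0.43 / √(0.72·0.90) = 0.53
  Scale D (disc): 0.64 / √(0.82·0.90) = 0.74
Smallest convergent = 0.52. Discriminant values: 0.67, 0.80, 0.74; count ≥ 0.52 → 3.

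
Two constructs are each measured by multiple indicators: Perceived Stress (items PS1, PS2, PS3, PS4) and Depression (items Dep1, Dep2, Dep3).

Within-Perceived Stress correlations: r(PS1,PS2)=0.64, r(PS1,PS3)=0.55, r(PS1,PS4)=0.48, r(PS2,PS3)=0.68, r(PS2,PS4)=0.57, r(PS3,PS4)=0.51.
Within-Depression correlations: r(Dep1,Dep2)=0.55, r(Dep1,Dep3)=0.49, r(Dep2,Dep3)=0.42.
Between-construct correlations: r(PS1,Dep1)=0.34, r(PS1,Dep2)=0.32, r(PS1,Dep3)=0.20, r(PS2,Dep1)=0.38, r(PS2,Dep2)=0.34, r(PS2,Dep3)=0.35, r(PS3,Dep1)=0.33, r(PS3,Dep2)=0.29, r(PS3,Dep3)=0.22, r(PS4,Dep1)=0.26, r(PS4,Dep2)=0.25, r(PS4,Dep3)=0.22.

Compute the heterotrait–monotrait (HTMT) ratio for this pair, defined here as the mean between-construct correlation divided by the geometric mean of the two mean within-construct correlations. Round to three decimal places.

0.553

Mean heterotrait r = 3.50/12 = 0.2917.
Mean within-PS = 3.43/6 = 0.5717; mean within-Dep = 1.46/3 = 0.4867.
Geometric mean = √(0.5717 × 0.4867) = 0.5275.
HTMT = 0.2917 / 0.5275 = 0.553.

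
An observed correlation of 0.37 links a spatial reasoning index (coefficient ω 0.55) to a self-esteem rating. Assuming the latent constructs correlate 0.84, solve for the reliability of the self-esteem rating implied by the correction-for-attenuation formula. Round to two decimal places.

0.35

r_true = r_obs / √(r_xx · r_yy) ⇒ 0.84 = 0.37 / √(0.55 · r_yy).
√(0.55 · r_yy) = 0.37 / 0.84 = 0.4405; 0.55 · r_yy = 0.1940; r_yy = 0.1940 / 0.55 ≈ 0.35.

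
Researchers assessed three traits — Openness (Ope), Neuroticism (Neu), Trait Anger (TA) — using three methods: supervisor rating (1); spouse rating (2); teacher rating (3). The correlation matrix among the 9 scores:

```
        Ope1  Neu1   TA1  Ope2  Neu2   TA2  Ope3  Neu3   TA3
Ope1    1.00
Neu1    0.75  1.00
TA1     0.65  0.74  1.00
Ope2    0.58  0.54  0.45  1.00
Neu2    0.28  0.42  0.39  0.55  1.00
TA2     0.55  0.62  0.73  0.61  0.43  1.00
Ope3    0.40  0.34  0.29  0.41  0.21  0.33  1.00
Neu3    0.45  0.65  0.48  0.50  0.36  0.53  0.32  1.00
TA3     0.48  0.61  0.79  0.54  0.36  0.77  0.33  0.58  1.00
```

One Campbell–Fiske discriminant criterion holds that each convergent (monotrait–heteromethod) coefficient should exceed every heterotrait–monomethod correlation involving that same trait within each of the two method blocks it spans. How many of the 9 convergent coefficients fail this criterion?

7

Convergent coefficients and their comparison sets:
Ope (methods 1·2): 0.58 vs {0.75, 0.55, 0.65, 0.61} → fail.
Ope (methods 1·3): 0.40 vs {0.75, 0.32, 0.65, 0.33} → fail.
Ope (methods 2·3): 0.41 vs {0.55, 0.32, 0.61, 0.33} → fail.
Neu (methods 1·2): 0.42 vs {0.75, 0.55, 0.74, 0.43} → fail.
Neu (methods 1·3): 0.65 vs {0.75, 0.32, 0.74, 0.58} → fail.
Neu (methods 2·3): 0.36 vs {0.55, 0.32, 0.43, 0.58} → fail.
TA (methods 1·2): 0.73 vs {0.65, 0.61, 0.74, 0.43} → fail.
TA (methods 1·3): 0.79 vs {0.65, 0.33, 0.74, 0.58} → pass.
TA (methods 2·3): 0.77 vs {0.61, 0.33, 0.43, 0.58} → pass.
7 of 9 fail.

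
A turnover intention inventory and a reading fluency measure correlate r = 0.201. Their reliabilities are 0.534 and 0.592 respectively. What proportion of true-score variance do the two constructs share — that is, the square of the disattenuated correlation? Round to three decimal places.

0.128

Disattenuated r = 0.201 / √(0.534 × 0.592) = 0.201 / 0.5623 = 0.3575.
Shared true-score variance = 0.3575² = 0.1278 ≈ 0.128.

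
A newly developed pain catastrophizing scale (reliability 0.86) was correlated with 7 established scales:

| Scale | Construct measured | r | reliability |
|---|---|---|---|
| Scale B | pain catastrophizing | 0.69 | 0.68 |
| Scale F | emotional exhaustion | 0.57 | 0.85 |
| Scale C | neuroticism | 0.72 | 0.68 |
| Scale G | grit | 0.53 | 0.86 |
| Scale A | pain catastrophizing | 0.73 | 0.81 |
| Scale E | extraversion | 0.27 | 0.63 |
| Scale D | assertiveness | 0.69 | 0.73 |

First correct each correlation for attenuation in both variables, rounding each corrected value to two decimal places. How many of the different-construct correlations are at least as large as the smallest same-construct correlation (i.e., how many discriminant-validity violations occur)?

2

Disattenuated r (r / √(r_scale · r_new)):
  Scale B (conv): 0.69 / √(0.68·0.86) = 0.90
  Scale F (disc): 0.57 / √(0.85·0.86) = 0.67
  Scale C (disc): 0.72 / √(0.68·0.86) = 0.94
  Scale G (disc): 0.53 / √(0.86·0.86) = 0.62
  Scale A (conv): 0.73 / √(0.81·0.86) = 0.87
  Scale E (disc): 0.27 / √(0.63·0.86) = 0.37
  Scale D (disc): 0.69 / √(0.73·0.86) = 0.87
Smallest convergent = 0.87. Discriminant values: 0.67, 0.94, 0.62, 0.37, 0.87; count ≥ 0.87 → 2.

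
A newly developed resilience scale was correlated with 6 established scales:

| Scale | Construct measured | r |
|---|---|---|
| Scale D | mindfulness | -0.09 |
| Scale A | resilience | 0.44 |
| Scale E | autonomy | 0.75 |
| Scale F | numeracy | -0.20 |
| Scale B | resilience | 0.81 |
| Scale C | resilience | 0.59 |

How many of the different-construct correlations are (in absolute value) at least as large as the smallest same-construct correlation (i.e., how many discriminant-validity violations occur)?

1

Convergent (same construct = resilience): Scale A, Scale B, Scale C.
Smallest convergent = 0.44. Discriminant |r|: 0.09, 0.75, 0.20; count ≥ 0.44 → 1.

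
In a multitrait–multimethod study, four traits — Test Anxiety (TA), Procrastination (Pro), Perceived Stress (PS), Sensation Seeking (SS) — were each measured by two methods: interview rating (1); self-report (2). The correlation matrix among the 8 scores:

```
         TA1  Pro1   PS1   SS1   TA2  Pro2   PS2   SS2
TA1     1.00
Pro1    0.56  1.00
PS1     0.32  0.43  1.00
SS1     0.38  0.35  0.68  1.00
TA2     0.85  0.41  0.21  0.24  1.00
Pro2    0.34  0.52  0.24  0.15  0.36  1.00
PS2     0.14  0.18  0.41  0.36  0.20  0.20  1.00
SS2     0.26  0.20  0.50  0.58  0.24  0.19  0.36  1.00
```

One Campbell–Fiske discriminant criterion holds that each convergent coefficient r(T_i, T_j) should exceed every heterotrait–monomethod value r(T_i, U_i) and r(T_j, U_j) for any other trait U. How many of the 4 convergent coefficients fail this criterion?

3

Each convergent coefficient versus the relevant comparison correlations:
TA (methods 1·2): 0.85 vs {0.56, 0.36, 0.32, 0.20, 0.38, 0.24} → pass.
Pro (methods 1·2): 0.52 vs {0.56, 0.36, 0.43, 0.20, 0.35, 0.19} → fail.
PS (methods 1·2): 0.41 vs {0.32, 0.20, 0.43, 0.20, 0.68, 0.36} → fail.
SS (methods 1·2): 0.58 vs {0.38, 0.24, 0.35, 0.19, 0.68, 0.36} → fail.
3 of 4 fail.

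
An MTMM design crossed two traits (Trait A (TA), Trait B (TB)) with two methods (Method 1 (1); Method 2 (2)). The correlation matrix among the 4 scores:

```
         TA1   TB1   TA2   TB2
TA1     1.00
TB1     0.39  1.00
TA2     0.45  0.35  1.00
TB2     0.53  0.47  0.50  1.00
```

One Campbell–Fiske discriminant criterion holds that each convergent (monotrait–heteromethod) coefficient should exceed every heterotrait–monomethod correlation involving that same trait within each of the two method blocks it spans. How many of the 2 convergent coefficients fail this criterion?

Convergent coefficients and their comparison sets:
TA (methods 1·2): 0.45 vs {0.39, 0.50} → fail.
TB (methods 1·2): 0.47 vs {0.39, 0.50} → fail.
2 of 2 fail.

2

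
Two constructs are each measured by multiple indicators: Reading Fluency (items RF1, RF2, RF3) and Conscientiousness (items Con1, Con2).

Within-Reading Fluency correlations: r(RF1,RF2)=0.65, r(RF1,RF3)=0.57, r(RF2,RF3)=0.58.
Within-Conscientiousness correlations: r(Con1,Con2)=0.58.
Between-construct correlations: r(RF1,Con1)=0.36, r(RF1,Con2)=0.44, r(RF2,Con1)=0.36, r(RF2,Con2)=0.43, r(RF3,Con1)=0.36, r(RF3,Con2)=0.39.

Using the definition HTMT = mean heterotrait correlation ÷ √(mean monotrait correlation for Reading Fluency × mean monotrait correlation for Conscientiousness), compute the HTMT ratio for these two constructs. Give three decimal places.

Mean heterotrait r = 2.34/6 = 0.3900.
Mean within-RF = 1.80/3 = 0.6000; mean within-Con = 0.58/1 = 0.5800.
Geometric mean = √(0.6000 × 0.5800) = 0.5899.
HTMT = 0.3900 / 0.5899 = 0.661.

0.661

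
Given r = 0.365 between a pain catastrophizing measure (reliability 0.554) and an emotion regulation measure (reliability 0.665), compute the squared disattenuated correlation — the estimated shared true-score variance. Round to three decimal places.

0.362

Disattenuated r = 0.365 / √(0.554 × 0.665) = 0.365 / 0.6070 = 0.6013.
Shared true-score variance = 0.6013² = 0.3616 ≈ 0.362.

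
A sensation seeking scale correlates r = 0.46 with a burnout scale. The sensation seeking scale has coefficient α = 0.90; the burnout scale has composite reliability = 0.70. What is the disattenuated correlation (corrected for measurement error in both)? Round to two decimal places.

r_true = r_obs / √(r_xx · r_yy) = 0.46 / √(0.90 × 0.70) = 0.46 / √0.6300 = 0.46 / 0.7937 ≈ 0.58.

0.58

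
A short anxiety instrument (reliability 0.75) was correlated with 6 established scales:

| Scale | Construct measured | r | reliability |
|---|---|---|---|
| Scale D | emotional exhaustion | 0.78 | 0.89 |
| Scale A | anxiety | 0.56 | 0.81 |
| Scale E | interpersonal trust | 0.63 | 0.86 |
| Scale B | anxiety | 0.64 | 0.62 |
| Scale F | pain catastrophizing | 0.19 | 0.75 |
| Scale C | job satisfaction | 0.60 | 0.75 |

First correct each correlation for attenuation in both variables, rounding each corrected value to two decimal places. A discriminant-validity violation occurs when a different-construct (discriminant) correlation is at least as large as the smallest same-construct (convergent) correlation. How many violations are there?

3

Disattenuated r (r / √(r_scale · r_new)):
  Scale D (disc): 0.78 / √(0.89·0.75) = 0.95
  Scale A (conv): 0.56 / √(0.81·0.75) = 0.72
  Scale E (disc): 0.63 / √(0.86·0.75) = 0.78
  Scale B (conv): 0.64 / √(0.62·0.75) = 0.94
  Scale F (disc): 0.19 / √(0.75·0.75) = 0.25
  Scale C (disc): 0.60 / √(0.75·0.75) = 0.80
Smallest convergent = 0.72. Discriminant values: 0.95, 0.78, 0.25, 0.80; count ≥ 0.72 → 3.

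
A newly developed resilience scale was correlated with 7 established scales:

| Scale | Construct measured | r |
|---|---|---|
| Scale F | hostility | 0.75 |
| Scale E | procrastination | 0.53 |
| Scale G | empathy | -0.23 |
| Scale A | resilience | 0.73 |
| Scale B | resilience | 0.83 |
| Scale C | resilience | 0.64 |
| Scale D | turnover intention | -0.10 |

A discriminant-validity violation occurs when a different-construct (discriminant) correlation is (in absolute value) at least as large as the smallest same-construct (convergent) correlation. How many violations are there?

1

Convergent (same construct = resilience): Scale A, Scale B, Scale C.
Smallest convergent = 0.64. Discriminant |r|: 0.75, 0.53, 0.23, 0.10; count ≥ 0.64 → 1.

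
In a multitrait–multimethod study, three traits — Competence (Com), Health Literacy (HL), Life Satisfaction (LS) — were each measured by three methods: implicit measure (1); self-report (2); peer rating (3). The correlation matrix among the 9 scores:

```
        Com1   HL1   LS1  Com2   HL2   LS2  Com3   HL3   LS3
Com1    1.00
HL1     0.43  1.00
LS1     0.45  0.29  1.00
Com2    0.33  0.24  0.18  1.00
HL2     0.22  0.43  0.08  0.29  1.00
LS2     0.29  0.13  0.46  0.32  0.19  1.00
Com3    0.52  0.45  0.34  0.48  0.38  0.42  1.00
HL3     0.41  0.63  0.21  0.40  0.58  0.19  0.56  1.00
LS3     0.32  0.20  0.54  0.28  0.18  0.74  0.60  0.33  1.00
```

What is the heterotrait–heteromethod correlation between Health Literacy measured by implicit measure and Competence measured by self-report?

0.24

Different traits and methods: r(HL1, Com2) = 0.24.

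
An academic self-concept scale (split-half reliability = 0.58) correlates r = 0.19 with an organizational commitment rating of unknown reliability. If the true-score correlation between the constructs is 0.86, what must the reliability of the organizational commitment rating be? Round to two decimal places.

0.08

r_true = r_obs / √(r_xx · r_yy) ⇒ 0.86 = 0.19 / √(0.58 · r_yy).
√(0.58 · r_yy) = 0.19 / 0.86 = 0.2209; 0.58 · r_yy = 0.0488; r_yy = 0.0488 / 0.58 ≈ 0.08.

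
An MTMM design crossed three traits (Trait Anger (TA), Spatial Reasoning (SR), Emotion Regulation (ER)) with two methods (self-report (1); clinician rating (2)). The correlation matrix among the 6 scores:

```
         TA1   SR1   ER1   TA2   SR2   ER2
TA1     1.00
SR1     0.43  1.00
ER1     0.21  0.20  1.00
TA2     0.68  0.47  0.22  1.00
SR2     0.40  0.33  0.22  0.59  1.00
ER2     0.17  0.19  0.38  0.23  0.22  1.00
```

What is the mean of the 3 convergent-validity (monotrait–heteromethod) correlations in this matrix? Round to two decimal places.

0.46

Convergent values: 0.68, 0.33, 0.38; mean = 1.39/3 = 0.46.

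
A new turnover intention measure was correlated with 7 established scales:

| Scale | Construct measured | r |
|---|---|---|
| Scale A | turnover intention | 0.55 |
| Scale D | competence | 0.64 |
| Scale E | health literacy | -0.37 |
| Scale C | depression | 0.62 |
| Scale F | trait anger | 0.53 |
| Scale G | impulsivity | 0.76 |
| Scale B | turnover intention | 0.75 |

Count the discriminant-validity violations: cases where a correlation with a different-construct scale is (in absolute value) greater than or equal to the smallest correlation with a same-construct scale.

3

Convergent (same construct = turnover intention): Scale A, Scale B.
Smallest convergent = 0.55. Discriminant |r|: 0.64, 0.37, 0.62, 0.53, 0.76; count ≥ 0.55 → 3.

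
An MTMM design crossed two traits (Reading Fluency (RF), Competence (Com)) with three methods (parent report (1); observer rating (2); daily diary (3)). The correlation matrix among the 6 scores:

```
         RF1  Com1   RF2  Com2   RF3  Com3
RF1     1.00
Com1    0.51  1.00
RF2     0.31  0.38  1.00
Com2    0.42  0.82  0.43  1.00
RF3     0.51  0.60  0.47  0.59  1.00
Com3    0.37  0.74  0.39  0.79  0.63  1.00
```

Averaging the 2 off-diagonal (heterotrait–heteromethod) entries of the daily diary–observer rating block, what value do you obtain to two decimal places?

HTHM values (method 3 × method 2): 0.59, 0.39; mean = 0.98/2 = 0.49.

0.49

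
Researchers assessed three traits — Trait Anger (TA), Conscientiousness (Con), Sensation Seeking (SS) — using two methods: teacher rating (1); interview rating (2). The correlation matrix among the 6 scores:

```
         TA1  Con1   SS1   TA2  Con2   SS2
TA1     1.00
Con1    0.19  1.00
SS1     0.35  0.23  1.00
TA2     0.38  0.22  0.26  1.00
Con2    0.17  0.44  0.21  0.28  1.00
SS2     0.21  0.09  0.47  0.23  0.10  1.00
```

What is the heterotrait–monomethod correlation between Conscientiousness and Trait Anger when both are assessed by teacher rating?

0.19

Different traits, same method: r(Con1, TA1) = 0.19.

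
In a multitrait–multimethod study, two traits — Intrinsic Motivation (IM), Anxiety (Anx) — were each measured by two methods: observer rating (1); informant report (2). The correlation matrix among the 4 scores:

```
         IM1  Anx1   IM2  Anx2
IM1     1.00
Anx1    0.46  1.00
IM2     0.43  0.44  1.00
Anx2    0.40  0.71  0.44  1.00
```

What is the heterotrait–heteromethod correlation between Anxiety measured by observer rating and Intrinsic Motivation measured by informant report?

0.44

Different traits and methods: r(Anx1, IM2) = 0.44.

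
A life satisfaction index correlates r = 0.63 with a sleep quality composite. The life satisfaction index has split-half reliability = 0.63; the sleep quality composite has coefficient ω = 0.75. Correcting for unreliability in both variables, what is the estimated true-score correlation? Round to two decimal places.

0.92

r_true = r_obs / √(r_xx · r_yy) = 0.63 / √(0.63 × 0.75) = 0.63 / √0.4725 = 0.63 / 0.6874 ≈ 0.92.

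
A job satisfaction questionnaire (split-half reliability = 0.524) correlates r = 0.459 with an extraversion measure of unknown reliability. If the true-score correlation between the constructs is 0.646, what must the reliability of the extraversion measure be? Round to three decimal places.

r_true = r_obs / √(r_xx · r_yy) ⇒ 0.646 = 0.459 / √(0.524 · r_yy).
√(0.524 · r_yy) = 0.459 / 0.646 = 0.7105; 0.524 · r_yy = 0.5048; r_yy = 0.5048 / 0.524 ≈ 0.963.

0.963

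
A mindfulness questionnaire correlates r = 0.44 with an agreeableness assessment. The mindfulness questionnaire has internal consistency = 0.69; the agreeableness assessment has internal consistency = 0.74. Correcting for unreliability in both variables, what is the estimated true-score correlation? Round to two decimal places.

0.62

r_true = r_obs / √(r_xx · r_yy) = 0.44 / √(0.69 × 0.74) = 0.44 / √0.5106 = 0.44 / 0.7146 ≈ 0.62.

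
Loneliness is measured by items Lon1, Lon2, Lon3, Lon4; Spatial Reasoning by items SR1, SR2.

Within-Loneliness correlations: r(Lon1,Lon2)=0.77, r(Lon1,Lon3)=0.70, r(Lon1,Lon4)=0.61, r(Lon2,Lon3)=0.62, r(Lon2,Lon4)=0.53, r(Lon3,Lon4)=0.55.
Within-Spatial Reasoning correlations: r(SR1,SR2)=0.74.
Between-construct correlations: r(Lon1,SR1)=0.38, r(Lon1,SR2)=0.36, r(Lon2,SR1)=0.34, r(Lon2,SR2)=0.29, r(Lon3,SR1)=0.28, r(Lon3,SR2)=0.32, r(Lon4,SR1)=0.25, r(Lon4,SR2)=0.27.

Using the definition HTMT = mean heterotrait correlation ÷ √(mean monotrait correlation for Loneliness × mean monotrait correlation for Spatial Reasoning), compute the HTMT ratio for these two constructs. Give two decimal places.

Between-construct mean = 2.49/8 = 0.3113.
Mean within-Lon = 3.78/6 = 0.6300; mean within-SR = 0.74/1 = 0.7400.
Geometric mean = √(0.6300 × 0.7400) = 0.6828.
HTMT = 0.3113 / 0.6828 = 0.46.

0.46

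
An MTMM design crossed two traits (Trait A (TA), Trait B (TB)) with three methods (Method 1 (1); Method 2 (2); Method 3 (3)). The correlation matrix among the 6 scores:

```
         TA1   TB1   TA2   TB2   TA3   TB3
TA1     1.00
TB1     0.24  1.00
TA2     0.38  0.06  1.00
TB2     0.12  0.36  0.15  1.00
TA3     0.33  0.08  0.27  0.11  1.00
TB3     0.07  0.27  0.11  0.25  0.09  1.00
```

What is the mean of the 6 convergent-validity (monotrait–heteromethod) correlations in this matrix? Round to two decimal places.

Convergent values: 0.38, 0.33, 0.27, 0.36, 0.27, 0.25; mean = 1.86/6 = 0.31.

0.31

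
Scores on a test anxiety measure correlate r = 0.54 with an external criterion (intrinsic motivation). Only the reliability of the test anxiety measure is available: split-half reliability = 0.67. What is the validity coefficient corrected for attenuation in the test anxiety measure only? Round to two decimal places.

0.66

Single correction: r_c = r_obs / √r_xx = 0.54 / √0.67 = 0.54 / 0.8185 ≈ 0.66.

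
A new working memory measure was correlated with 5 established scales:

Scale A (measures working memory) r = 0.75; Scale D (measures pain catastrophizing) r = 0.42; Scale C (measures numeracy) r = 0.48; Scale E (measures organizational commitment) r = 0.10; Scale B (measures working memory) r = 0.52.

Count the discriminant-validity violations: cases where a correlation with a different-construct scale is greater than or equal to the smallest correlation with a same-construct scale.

Convergent (same construct = working memory): Scale A, Scale B.
Smallest convergent = 0.52. Discriminant values: 0.42, 0.48, 0.10; count ≥ 0.52 → 0.

0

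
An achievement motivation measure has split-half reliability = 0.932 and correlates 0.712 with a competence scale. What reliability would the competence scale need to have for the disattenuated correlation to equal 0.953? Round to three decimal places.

r_true = r_obs / √(r_xx · r_yy) ⇒ 0.953 = 0.712 / √(0.932 · r_yy).
√(0.932 · r_yy) = 0.712 / 0.953 = 0.7471; 0.932 · r_yy = 0.5582; r_yy = 0.5582 / 0.932 ≈ 0.599.

0.599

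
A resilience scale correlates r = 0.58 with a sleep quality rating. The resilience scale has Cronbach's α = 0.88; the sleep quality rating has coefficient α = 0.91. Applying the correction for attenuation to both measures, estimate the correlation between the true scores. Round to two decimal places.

r_true = r_obs / √(r_xx · r_yy) = 0.58 / √(0.88 × 0.91) = 0.58 / √0.8008 = 0.58 / 0.8949 ≈ 0.65.

0.65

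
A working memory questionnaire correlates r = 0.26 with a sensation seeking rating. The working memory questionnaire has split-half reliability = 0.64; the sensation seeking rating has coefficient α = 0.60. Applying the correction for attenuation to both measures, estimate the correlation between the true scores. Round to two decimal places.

0.42

r_true = r_obs / √(r_xx · r_yy) = 0.26 / √(0.64 × 0.60) = 0.26 / √0.3840 = 0.26 / 0.6197 ≈ 0.42.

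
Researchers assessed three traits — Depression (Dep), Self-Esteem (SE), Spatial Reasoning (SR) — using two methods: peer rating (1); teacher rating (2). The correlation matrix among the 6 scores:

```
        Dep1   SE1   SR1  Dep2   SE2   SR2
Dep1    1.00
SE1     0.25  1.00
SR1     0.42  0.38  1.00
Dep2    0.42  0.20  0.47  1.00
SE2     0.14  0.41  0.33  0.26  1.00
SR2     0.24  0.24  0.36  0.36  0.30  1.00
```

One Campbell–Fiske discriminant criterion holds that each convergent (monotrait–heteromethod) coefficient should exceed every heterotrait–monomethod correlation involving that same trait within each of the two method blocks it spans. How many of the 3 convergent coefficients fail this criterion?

2

Each convergent coefficient versus the relevant comparison correlations:
Dep (methods 1·2): 0.42 vs {0.25, 0.26, 0.42, 0.36} → fail.
SE (methods 1·2): 0.41 vs {0.25, 0.26, 0.38, 0.30} → pass.
SR (methods 1·2): 0.36 vs {0.42, 0.36, 0.38, 0.30} → fail.
2 of 3 fail.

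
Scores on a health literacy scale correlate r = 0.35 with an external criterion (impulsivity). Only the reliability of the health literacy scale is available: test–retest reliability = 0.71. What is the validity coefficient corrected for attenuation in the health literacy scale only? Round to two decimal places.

0.42

Single correction: r_c = r_obs / √r_xx = 0.35 / √0.71 = 0.35 / 0.8426 ≈ 0.42.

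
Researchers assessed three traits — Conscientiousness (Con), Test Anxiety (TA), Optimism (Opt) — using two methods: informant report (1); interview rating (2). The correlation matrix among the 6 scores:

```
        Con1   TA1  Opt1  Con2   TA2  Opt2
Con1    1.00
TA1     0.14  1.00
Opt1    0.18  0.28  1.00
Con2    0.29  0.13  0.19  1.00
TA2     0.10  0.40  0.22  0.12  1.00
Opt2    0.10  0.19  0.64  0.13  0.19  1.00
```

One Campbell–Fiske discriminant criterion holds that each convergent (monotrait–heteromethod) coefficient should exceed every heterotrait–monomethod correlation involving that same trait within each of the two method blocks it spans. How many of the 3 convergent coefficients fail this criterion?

0

Each convergent coefficient versus the relevant comparison correlations:
Con (methods 1·2): 0.29 vs {0.14, 0.12, 0.18, 0.13} → pass.
TA (methods 1·2): 0.40 vs {0.14, 0.12, 0.28, 0.19} → pass.
Opt (methods 1·2): 0.64 vs {0.18, 0.13, 0.28, 0.19} → pass.
0 of 3 fail.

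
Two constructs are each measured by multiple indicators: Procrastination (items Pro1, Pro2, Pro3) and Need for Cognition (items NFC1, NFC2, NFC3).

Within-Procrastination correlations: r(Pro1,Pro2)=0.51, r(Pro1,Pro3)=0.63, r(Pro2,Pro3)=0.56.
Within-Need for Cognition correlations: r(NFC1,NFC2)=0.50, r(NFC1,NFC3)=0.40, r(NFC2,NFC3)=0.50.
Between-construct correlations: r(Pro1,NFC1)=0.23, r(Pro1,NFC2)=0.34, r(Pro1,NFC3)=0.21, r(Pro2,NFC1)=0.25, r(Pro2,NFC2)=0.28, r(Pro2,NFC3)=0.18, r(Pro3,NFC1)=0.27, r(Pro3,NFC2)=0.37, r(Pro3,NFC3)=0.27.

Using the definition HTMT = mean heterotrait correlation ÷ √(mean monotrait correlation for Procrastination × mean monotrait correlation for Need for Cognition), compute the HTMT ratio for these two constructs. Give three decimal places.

Mean between = 2.40/9 = 0.2667.
Mean within-Pro = 1.70/3 = 0.5667; mean within-NFC = 1.40/3 = 0.4667.
Geometric mean = √(0.5667 × 0.4667) = 0.5143.
HTMT = 0.2667 / 0.5143 = 0.519.

0.519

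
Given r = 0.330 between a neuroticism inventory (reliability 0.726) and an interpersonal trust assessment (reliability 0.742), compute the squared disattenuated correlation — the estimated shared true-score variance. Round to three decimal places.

0.202

Disattenuated r = 0.330 / √(0.726 × 0.742) = 0.330 / 0.7340 = 0.4496.
Shared true-score variance = 0.4496² = 0.2021 ≈ 0.202.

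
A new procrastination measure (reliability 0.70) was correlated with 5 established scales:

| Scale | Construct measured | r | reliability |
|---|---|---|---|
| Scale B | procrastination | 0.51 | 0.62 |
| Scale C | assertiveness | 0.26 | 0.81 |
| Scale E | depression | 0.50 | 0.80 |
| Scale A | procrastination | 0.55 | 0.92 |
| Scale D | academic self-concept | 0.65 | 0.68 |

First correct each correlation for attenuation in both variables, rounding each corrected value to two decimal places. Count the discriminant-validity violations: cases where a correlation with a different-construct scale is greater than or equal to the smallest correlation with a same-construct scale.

1

Disattenuated r (r / √(r_scale · r_new)):
  Scale B (conv): 0.51 / √(0.62·0.70) = 0.77
  Scale C (disc): 0.26 / √(0.81·0.70) = 0.35
  Scale E (disc): 0.50 / √(0.80·0.70) = 0.67
  Scale A (conv): 0.55 / √(0.92·0.70) = 0.69
  Scale D (disc): 0.65 / √(0.68·0.70) = 0.94
Smallest convergent = 0.69. Discriminant values: 0.35, 0.67, 0.94; count ≥ 0.69 → 1.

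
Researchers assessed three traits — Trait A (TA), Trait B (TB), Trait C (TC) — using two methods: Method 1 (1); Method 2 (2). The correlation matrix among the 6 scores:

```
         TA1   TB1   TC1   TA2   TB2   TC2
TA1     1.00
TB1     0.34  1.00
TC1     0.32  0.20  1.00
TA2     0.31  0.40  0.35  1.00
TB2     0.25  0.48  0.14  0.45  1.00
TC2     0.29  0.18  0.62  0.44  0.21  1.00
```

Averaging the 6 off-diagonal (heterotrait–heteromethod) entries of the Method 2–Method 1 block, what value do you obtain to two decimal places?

0.27

HTHM values (method 2 × method 1): 0.40, 0.35, 0.25, 0.14, 0.29, 0.18; mean = 1.61/6 = 0.27.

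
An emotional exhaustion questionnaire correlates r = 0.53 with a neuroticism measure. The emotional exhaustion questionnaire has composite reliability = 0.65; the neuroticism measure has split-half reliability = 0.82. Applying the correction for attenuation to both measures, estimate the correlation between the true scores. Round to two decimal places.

0.73

r_true = r_obs / √(r_xx · r_yy) = 0.53 / √(0.65 × 0.82) = 0.53 / √0.5330 = 0.53 / 0.7301 ≈ 0.73.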